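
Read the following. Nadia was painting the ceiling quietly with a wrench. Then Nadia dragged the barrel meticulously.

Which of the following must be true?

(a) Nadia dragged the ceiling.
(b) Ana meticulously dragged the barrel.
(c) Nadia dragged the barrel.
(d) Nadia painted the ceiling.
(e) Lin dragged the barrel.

(c)

(a) Not entailed — Nadia dragged the barrel, not the ceiling; the ceiling belongs to the painting event.
(b) Not entailed — the passage has Nadia dragging the barrel, not Ana.
(c) Entailed — dropping 'meticulously' leaves a sub-description the original still satisfies.
(d) Not entailed — 'was painting' is progressive on an accomplishment; it does not entail the completed 'painted'.
(e) Not entailed — the passage has Nadia dragging the barrel, not Lin.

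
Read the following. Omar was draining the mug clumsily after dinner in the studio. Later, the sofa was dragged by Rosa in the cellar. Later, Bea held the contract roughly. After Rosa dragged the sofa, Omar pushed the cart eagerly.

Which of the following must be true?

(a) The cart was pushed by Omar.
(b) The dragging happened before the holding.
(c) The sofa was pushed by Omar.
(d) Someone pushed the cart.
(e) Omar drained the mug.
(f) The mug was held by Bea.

(a), (b), (d)

(a) Entailed — the original entails any weakening of itself; this just drops 'eagerly'.
(b) Entailed — the narrative places the dragging before the holding.
(c) Not entailed — Omar pushed the cart, not the sofa; the sofa belongs to the dragging event.
(d) Entailed — every conjunct here is already in the original pushing event.
(e) Not entailed — 'was draining' is progressive on an accomplishment; it does not entail the completed 'drained'.
(f) Not entailed — Bea held the contract, not the mug; the mug belongs to the draining event.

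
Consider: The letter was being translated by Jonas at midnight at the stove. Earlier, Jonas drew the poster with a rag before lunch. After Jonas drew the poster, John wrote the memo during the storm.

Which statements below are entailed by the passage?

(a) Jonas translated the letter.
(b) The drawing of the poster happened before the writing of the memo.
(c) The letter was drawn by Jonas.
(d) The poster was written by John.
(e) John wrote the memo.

(a) Not entailed — 'was translating' is progressive on an accomplishment; it does not entail the completed 'translated'.
(b) Entailed — the narrative places the drawing before the writing.
(c) Not entailed — Jonas drew the poster, not the letter; the letter belongs to the translating event.
(d) Not entailed — John wrote the memo, not the poster; the poster belongs to the drawing event.
(e) Entailed — the original entails any weakening of itself; this just drops 'during the storm'.

(b), (e)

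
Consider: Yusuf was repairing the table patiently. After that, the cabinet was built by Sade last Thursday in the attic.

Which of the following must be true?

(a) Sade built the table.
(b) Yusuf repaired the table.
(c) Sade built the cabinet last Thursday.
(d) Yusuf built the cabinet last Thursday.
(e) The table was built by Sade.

(a) Not entailed — Sade built the cabinet, not the table; the table belongs to the repairing event.
(b) Not entailed — 'was repairing' is progressive on an accomplishment; it does not entail the completed 'repaired'.
(c) Entailed — every conjunct here is already in the original building event.
(d) Not entailed — the passage has Sade building the cabinet, not Yusuf.
(e) Not entailed — Sade built the cabinet, not the table; the table belongs to the repairing event.

(c)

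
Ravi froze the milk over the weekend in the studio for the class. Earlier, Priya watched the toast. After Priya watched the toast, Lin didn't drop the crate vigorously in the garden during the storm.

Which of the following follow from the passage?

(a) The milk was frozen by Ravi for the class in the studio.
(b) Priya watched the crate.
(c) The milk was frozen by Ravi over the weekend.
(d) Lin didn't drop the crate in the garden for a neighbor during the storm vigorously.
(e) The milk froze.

(a), (c), (d), (e)

(a) Entailed — this follows by dropping conjuncts from the freezing event's description.
(b) Not entailed — Priya watched the toast, not the crate; the crate belongs to the dropping event.
(c) Entailed — every conjunct here is already in the original freezing event.
(d) Entailed — under negation, adding a further restriction is entailed: if no such dropping event occurred, none occurred for a neighbor either.
(e) Entailed — 'Ravi froze the milk' is causative; it entails the inchoative 'the milk froze'.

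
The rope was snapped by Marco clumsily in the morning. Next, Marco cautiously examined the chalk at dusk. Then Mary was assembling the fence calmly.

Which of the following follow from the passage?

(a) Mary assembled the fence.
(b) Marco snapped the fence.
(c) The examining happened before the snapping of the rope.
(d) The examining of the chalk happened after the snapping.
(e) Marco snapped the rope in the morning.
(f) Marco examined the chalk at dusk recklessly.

(d), (e)

(a) Not entailed — 'was assembling' is progressive on an accomplishment; it does not entail the completed 'assembled'.
(b) Not entailed — Marco snapped the rope, not the fence; the fence belongs to the assembling event.
(c) Not entailed — the narrative places the snapping before the examining, not after.
(d) Entailed — the narrative places the snapping before the examining.
(e) Entailed — the original entails any weakening of itself; this just drops 'clumsily'.
(f) Not entailed — 'recklessly' adds a manner not in (and inconsistent with) the original.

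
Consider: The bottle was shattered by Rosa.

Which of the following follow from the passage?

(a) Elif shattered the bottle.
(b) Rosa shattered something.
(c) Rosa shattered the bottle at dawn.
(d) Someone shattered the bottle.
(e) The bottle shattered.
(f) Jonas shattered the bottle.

(a) Not entailed — the passage has Rosa shattering the bottle, not Elif.
(b) Entailed — the original entails any weakening of itself; this just generalizes the patient.
(c) Not entailed — 'at dawn' adds information not in the original event.
(d) Entailed — generalizing the agent leaves a sub-description the original still satisfies.
(e) Entailed — 'Rosa shattered the bottle' is causative; it entails the inchoative 'the bottle shattered'.
(f) Not entailed — the passage has Rosa shattering the bottle, not Jonas.

(b), (d), (e)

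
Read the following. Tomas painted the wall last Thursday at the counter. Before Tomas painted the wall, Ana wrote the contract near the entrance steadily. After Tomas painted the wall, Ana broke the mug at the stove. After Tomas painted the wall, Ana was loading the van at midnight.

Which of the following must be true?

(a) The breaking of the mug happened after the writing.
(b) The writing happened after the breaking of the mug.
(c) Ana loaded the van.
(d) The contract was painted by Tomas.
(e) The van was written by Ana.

(a) Entailed — the narrative places the writing before the breaking.
(b) Not entailed — the narrative places the writing before the breaking, not after.
(c) Not entailed — 'was loading' is progressive on an accomplishment; it does not entail the completed 'loaded'.
(d) Not entailed — Tomas painted the wall, not the contract; the contract belongs to the writing event.
(e) Not entailed — Ana wrote the contract, not the van; the van belongs to the loading event.

(a)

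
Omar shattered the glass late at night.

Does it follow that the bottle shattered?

no

Nothing is said about any bottle; only the glass is affected.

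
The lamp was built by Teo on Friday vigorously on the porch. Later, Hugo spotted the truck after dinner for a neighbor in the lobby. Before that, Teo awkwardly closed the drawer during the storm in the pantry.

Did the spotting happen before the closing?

The narrative orders the closing before the spotting.

no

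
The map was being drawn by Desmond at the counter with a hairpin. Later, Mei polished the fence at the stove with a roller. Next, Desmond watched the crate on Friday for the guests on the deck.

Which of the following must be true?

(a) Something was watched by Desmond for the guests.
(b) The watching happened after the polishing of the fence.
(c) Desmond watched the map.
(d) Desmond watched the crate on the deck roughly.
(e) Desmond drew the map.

(a), (b)

(a) Entailed — this follows by dropping conjuncts from the watching event's description.
(b) Entailed — the narrative places the polishing before the watching.
(c) Not entailed — Desmond watched the crate, not the map; the map belongs to the drawing event.
(d) Not entailed — 'roughly' adds information not in the original event.
(e) Not entailed — 'was drawing' is progressive on an accomplishment; it does not entail the completed 'drew'.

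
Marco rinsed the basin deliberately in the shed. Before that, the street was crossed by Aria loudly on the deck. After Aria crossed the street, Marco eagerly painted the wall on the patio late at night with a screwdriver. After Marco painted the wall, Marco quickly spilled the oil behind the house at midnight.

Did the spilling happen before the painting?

no

The narrative orders the painting before the spilling.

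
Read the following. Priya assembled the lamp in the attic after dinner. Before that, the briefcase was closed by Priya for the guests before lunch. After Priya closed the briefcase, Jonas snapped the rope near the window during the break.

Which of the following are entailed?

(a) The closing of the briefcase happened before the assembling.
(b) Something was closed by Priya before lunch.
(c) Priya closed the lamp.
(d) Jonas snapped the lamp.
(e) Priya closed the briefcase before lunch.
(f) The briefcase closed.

(a), (b), (e), (f)

(a) Entailed — the narrative places the closing before the assembling.
(b) Entailed — dropping 'for the guests' and generalizing the patient leaves a sub-description the original still satisfies.
(c) Not entailed — Priya closed the briefcase, not the lamp; the lamp belongs to the assembling event.
(d) Not entailed — Jonas snapped the rope, not the lamp; the lamp belongs to the assembling event.
(e) Entailed — dropping 'for the guests' leaves a sub-description the original still satisfies.
(f) Entailed — 'Priya closed the briefcase' is causative; it entails the inchoative 'the briefcase closed'.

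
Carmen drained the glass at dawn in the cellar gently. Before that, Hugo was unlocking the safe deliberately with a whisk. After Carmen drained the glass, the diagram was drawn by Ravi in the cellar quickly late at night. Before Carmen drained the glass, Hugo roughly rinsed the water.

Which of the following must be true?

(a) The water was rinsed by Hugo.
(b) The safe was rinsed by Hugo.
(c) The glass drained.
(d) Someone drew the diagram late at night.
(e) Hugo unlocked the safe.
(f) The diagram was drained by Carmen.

(a), (c), (d)

(a) Entailed — this follows by dropping conjuncts from the rinsing event's description.
(b) Not entailed — Hugo rinsed the water, not the safe; the safe belongs to the unlocking event.
(c) Entailed — 'Carmen drained the glass' is causative; it entails the inchoative 'the glass drained'.
(d) Entailed — dropping 'quickly', 'in the cellar' and generalizing the agent leaves a sub-description the original still satisfies.
(e) Not entailed — 'was unlocking' is progressive on an accomplishment; it does not entail the completed 'unlocked'.
(f) Not entailed — Carmen drained the glass, not the diagram; the diagram belongs to the drawing event.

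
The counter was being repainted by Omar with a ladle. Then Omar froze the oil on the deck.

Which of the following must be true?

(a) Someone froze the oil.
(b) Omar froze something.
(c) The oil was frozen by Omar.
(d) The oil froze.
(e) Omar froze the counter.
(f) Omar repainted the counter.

(a) Entailed — the original entails any weakening of itself; this just drops 'on the deck' and generalizes the agent.
(b) Entailed — every conjunct here is already in the original freezing event.
(c) Entailed — this follows by dropping conjuncts from the freezing event's description.
(d) Entailed — 'Omar froze the oil' is causative; it entails the inchoative 'the oil froze'.
(e) Not entailed — Omar froze the oil, not the counter; the counter belongs to the repainting event.
(f) Not entailed — 'was repainting' is progressive on an accomplishment; it does not entail the completed 'repainted'.

(a), (b), (c), (d)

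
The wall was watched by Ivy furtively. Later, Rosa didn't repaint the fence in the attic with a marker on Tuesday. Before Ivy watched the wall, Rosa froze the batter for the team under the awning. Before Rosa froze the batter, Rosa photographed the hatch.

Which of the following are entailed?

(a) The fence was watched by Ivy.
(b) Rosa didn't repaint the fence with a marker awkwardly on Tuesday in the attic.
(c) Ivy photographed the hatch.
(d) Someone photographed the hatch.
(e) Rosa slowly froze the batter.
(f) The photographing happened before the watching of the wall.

(a) Not entailed — Ivy watched the wall, not the fence; the fence belongs to the repainting event.
(b) Entailed — under negation, adding a further restriction is entailed: if no such repainting event occurred, none occurred awkwardly either.
(c) Not entailed — the passage has Rosa photographing the hatch, not Ivy.
(d) Entailed — generalizing the agent leaves a sub-description the original still satisfies.
(e) Not entailed — 'slowly' adds information not in the original event.
(f) Entailed — the narrative places the photographing before the watching.

(b), (d), (f)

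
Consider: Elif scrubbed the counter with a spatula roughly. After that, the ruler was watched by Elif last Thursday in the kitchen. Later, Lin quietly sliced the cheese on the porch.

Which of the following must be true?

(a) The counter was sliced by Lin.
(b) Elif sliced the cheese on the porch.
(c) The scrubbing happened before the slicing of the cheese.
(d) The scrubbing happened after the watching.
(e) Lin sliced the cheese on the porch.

(a) Not entailed — Lin sliced the cheese, not the counter; the counter belongs to the scrubbing event.
(b) Not entailed — the passage has Lin slicing the cheese, not Elif.
(c) Entailed — the narrative places the scrubbing before the slicing.
(d) Not entailed — the narrative places the scrubbing before the watching, not after.
(e) Entailed — the original entails any weakening of itself; this just drops 'quietly'.

(c), (e)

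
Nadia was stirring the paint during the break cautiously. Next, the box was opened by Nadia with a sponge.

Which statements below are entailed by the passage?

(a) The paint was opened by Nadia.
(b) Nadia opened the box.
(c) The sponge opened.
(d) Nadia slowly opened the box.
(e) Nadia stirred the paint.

(a) Not entailed — Nadia opened the box, not the paint; the paint belongs to the stirring event.
(b) Entailed — this follows by dropping conjuncts from the opening event's description.
(c) Not entailed — the box is what opened, not the sponge.
(d) Not entailed — 'slowly' adds information not in the original event.
(e) Entailed — 'stir' is an activity; 'was stirring' entails that some stirring happened, so 'stirred' holds.

(b), (e)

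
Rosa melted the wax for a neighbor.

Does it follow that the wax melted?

yes

'Rosa melted the wax' is the causative; it entails the inchoative 'the wax melted'.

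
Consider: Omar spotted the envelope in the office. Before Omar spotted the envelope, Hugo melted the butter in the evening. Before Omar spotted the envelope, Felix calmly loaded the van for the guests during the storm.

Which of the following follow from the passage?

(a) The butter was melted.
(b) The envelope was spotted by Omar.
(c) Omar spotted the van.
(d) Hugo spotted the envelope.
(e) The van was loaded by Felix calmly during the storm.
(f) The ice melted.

(a) Entailed — the original entails any weakening of itself; this just drops 'in the evening' and generalizes the agent.
(b) Entailed — this follows by dropping conjuncts from the spotting event's description.
(c) Not entailed — Omar spotted the envelope, not the van; the van belongs to the loading event.
(d) Not entailed — the passage has Omar spotting the envelope, not Hugo.
(e) Entailed — the original entails any weakening of itself; this just drops 'for the guests'.
(f) Not entailed — the butter is what melted, not the ice.

(a), (b), (e)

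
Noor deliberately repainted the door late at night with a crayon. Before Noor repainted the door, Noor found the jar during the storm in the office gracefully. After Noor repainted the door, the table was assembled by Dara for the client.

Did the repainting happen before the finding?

no

The narrative orders the finding before the repainting.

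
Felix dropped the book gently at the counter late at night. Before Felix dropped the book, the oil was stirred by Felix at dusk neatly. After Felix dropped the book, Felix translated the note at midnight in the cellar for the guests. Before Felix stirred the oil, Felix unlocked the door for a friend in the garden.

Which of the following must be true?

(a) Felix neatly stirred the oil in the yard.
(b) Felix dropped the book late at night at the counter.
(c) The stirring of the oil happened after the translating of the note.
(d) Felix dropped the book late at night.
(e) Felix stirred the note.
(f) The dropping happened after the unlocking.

(a) Not entailed — 'in the yard' adds information not in the original event.
(b) Entailed — this follows by dropping conjuncts from the dropping event's description.
(c) Not entailed — the narrative places the stirring before the translating, not after.
(d) Entailed — this follows by dropping conjuncts from the dropping event's description.
(e) Not entailed — Felix stirred the oil, not the note; the note belongs to the translating event.
(f) Entailed — the narrative places the unlocking before the dropping.

(b), (d), (f)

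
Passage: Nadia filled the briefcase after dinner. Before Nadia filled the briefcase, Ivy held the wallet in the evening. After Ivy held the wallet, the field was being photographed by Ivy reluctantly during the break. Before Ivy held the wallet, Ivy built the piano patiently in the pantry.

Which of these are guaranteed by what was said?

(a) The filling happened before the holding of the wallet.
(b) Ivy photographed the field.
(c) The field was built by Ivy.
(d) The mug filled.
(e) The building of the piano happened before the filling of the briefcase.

(e)

(a) Not entailed — the narrative places the holding before the filling, not after.
(b) Not entailed — 'was photographing' is progressive on an accomplishment; it does not entail the completed 'photographed'.
(c) Not entailed — Ivy built the piano, not the field; the field belongs to the photographing event.
(d) Not entailed — the briefcase is what filled, not the mug.
(e) Entailed — the narrative places the building before the filling.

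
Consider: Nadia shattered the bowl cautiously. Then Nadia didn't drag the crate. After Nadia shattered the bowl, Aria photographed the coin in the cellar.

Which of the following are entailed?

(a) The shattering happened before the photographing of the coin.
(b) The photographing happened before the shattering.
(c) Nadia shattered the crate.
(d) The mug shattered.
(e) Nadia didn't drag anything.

(a) Entailed — the narrative places the shattering before the photographing.
(b) Not entailed — the narrative places the shattering before the photographing, not after.
(c) Not entailed — Nadia shattered the bowl, not the crate; the crate belongs to the dragging event.
(d) Not entailed — the bowl is what shattered, not the mug.
(e) Not entailed — the original only denies this specific event; Nadia may have dragged something else.

(a)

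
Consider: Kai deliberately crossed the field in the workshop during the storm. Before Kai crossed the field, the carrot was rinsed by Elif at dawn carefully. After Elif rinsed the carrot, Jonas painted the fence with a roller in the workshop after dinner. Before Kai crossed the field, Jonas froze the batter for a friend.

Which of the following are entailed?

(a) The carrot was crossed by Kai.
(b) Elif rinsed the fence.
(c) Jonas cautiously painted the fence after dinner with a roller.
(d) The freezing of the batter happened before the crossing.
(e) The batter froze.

(d), (e)

(a) Not entailed — Kai crossed the field, not the carrot; the carrot belongs to the rinsing event.
(b) Not entailed — Elif rinsed the carrot, not the fence; the fence belongs to the painting event.
(c) Not entailed — 'cautiously' adds information not in the original event.
(d) Entailed — the narrative places the freezing before the crossing.
(e) Entailed — 'Jonas froze the batter' is causative; it entails the inchoative 'the batter froze'.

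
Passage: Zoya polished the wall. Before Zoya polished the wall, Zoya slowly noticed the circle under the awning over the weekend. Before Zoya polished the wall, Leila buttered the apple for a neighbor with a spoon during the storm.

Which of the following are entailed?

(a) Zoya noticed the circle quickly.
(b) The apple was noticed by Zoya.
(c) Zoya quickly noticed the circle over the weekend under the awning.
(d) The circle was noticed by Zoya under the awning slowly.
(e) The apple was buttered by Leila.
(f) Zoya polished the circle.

(a) Not entailed — 'quickly' adds a manner not in (and inconsistent with) the original.
(b) Not entailed — Zoya noticed the circle, not the apple; the apple belongs to the buttering event.
(c) Not entailed — 'quickly' adds a manner not in (and inconsistent with) the original.
(d) Entailed — dropping 'over the weekend' leaves a sub-description the original still satisfies.
(e) Entailed — dropping 'during the storm', 'with a spoon', 'for a neighbor' leaves a sub-description the original still satisfies.
(f) Not entailed — Zoya polished the wall, not the circle; the circle belongs to the noticing event.

(d), (e)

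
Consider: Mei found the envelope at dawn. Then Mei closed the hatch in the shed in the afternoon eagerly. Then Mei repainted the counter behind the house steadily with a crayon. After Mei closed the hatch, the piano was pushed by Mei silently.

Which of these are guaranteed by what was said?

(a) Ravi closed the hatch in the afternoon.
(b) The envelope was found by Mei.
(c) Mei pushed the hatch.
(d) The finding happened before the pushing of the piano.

(a) Not entailed — the passage has Mei closing the hatch, not Ravi.
(b) Entailed — the original entails any weakening of itself; this just drops 'at dawn'.
(c) Not entailed — Mei pushed the piano, not the hatch; the hatch belongs to the closing event.
(d) Entailed — the narrative places the finding before the pushing.

(b), (d)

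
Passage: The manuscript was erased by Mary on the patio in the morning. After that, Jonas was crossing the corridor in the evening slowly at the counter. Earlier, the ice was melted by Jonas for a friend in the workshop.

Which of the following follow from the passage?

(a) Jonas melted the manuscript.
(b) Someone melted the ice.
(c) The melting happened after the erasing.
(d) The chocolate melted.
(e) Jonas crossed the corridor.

(a) Not entailed — Jonas melted the ice, not the manuscript; the manuscript belongs to the erasing event.
(b) Entailed — dropping 'in the workshop', 'for a friend' and generalizing the agent leaves a sub-description the original still satisfies.
(c) Not entailed — the narrative doesn't order the erasing relative to the melting.
(d) Not entailed — the ice is what melted, not the chocolate.
(e) Not entailed — 'was crossing' is progressive on an accomplishment; it does not entail the completed 'crossed'.

(b)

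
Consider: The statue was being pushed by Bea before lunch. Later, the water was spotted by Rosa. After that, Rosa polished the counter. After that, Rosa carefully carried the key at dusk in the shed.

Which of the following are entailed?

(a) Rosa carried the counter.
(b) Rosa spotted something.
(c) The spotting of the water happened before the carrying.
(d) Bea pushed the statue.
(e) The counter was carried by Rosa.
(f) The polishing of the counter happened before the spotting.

(a) Not entailed — Rosa carried the key, not the counter; the counter belongs to the polishing event.
(b) Entailed — this follows by dropping conjuncts from the spotting event's description.
(c) Entailed — the narrative places the spotting before the carrying.
(d) Entailed — 'push' is an activity; 'was pushing' entails that some pushing happened, so 'pushed' holds.
(e) Not entailed — Rosa carried the key, not the counter; the counter belongs to the polishing event.
(f) Not entailed — the narrative places the spotting before the polishing, not after.

(b), (c), (d)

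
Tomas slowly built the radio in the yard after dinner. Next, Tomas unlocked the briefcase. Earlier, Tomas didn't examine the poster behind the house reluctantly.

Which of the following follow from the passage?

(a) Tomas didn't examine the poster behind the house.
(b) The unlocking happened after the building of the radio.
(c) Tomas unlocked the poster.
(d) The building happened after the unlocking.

(b)

(a) Not entailed — dropping 'reluctantly' under negation is not valid — the original leaves open that Tomas examined the poster some other way.
(b) Entailed — the narrative places the building before the unlocking.
(c) Not entailed — Tomas unlocked the briefcase, not the poster; the poster belongs to the examining event.
(d) Not entailed — the narrative places the building before the unlocking, not after.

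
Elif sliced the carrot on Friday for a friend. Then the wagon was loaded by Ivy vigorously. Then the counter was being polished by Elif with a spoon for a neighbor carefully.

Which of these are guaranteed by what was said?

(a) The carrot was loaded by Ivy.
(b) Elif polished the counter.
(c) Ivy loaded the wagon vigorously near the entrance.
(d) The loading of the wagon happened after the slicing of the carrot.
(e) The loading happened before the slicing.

(a) Not entailed — Ivy loaded the wagon, not the carrot; the carrot belongs to the slicing event.
(b) Entailed — 'polish' is an activity; 'was polishing' entails that some polishing happened, so 'polished' holds.
(c) Not entailed — 'near the entrance' adds information not in the original event.
(d) Entailed — the narrative places the slicing before the loading.
(e) Not entailed — the narrative places the slicing before the loading, not after.

(b), (d)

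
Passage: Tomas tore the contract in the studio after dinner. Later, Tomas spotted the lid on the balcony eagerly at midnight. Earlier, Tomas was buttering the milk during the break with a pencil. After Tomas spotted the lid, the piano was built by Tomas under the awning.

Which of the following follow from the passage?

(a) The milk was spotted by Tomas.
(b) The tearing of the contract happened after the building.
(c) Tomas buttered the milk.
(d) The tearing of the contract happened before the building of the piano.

(a) Not entailed — Tomas spotted the lid, not the milk; the milk belongs to the buttering event.
(b) Not entailed — the narrative places the tearing before the building, not after.
(c) Not entailed — 'was buttering' is progressive on an accomplishment; it does not entail the completed 'buttered'.
(d) Entailed — the narrative places the tearing before the building.

(d)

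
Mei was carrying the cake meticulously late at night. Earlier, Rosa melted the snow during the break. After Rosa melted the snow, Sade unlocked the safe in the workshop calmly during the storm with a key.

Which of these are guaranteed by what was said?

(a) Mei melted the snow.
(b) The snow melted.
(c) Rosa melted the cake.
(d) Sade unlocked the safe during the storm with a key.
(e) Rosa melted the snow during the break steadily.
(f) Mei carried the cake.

(b), (d), (f)

(a) Not entailed — the passage has Rosa melting the snow, not Mei.
(b) Entailed — 'Rosa melted the snow' is causative; it entails the inchoative 'the snow melted'.
(c) Not entailed — Rosa melted the snow, not the cake; the cake belongs to the carrying event.
(d) Entailed — dropping 'in the workshop', 'calmly' leaves a sub-description the original still satisfies.
(e) Not entailed — 'steadily' adds information not in the original event.
(f) Entailed — 'carry' is an activity; 'was carrying' entails that some carrying happened, so 'carried' holds.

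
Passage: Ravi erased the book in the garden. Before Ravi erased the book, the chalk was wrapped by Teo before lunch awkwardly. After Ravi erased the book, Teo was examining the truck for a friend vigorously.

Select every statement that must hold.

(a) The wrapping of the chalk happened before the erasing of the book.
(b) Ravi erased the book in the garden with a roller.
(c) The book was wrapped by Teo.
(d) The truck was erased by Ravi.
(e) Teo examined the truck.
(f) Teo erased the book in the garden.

(a), (e)

(a) Entailed — the narrative places the wrapping before the erasing.
(b) Not entailed — 'with a roller' adds information not in the original event.
(c) Not entailed — Teo wrapped the chalk, not the book; the book belongs to the erasing event.
(d) Not entailed — Ravi erased the book, not the truck; the truck belongs to the examining event.
(e) Entailed — 'examine' is an activity; 'was examining' entails that some examining happened, so 'examined' holds.
(f) Not entailed — the passage has Ravi erasing the book, not Teo.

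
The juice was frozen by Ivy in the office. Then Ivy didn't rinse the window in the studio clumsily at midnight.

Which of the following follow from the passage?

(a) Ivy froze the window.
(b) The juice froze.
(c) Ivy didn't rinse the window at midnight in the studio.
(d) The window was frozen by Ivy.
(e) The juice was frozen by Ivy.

(b), (e)

(a) Not entailed — Ivy froze the juice, not the window; the window belongs to the rinsing event.
(b) Entailed — 'Ivy froze the juice' is causative; it entails the inchoative 'the juice froze'.
(c) Not entailed — dropping 'clumsily' under negation is not valid — the original leaves open that Ivy rinsed the window some other way.
(d) Not entailed — Ivy froze the juice, not the window; the window belongs to the rinsing event.
(e) Entailed — the original entails any weakening of itself; this just drops 'in the office'.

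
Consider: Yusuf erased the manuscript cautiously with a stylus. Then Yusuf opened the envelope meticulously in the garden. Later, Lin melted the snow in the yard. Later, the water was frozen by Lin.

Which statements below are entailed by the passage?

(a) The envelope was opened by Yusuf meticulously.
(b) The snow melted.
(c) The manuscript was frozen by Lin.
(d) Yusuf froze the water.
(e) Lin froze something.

(a), (b), (e)

(a) Entailed — the original entails any weakening of itself; this just drops 'in the garden'.
(b) Entailed — 'Lin melted the snow' is causative; it entails the inchoative 'the snow melted'.
(c) Not entailed — Lin froze the water, not the manuscript; the manuscript belongs to the erasing event.
(d) Not entailed — the passage has Lin freezing the water, not Yusuf.
(e) Entailed — this follows by dropping conjuncts from the freezing event's description.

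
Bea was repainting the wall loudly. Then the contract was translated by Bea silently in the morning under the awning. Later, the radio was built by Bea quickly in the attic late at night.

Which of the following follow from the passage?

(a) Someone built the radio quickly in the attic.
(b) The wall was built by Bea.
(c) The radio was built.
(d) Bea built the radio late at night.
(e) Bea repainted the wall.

(a) Entailed — the original entails any weakening of itself; this just drops 'late at night' and generalizes the agent.
(b) Not entailed — Bea built the radio, not the wall; the wall belongs to the repainting event.
(c) Entailed — the original entails any weakening of itself; this just drops 'late at night', 'in the attic', 'quickly' and generalizes the agent.
(d) Entailed — the original entails any weakening of itself; this just drops 'in the attic', 'quickly'.
(e) Not entailed — 'was repainting' is progressive on an accomplishment; it does not entail the completed 'repainted'.

(a), (c), (d)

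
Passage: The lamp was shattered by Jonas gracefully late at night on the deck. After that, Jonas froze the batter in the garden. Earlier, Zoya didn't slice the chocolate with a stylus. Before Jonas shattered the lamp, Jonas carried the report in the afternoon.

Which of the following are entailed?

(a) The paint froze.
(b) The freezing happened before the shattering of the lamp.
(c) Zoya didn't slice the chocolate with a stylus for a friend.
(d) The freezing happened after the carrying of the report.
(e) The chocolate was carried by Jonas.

(c), (d)

(a) Not entailed — the batter is what froze, not the paint.
(b) Not entailed — the narrative places the shattering before the freezing, not after.
(c) Entailed — under negation, adding a further restriction is entailed: if no such slicing event occurred, none occurred for a friend either.
(d) Entailed — the narrative places the carrying before the freezing.
(e) Not entailed — Jonas carried the report, not the chocolate; the chocolate belongs to the slicing event.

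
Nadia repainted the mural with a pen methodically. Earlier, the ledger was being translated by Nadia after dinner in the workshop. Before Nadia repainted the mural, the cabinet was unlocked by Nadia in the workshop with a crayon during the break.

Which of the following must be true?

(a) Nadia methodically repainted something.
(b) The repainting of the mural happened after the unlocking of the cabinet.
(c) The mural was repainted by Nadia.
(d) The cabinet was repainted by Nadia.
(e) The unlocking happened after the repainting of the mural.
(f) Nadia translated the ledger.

(a) Entailed — the original entails any weakening of itself; this just drops 'with a pen' and generalizes the patient.
(b) Entailed — the narrative places the unlocking before the repainting.
(c) Entailed — the original entails any weakening of itself; this just drops 'with a pen', 'methodically'.
(d) Not entailed — Nadia repainted the mural, not the cabinet; the cabinet belongs to the unlocking event.
(e) Not entailed — the narrative places the unlocking before the repainting, not after.
(f) Not entailed — 'was translating' is progressive on an accomplishment; it does not entail the completed 'translated'.

(a), (b), (c)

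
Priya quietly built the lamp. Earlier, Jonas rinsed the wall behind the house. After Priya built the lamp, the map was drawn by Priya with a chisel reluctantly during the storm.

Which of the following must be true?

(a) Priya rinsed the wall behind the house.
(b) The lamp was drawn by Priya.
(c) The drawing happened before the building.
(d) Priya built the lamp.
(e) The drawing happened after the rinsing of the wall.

(d), (e)

(a) Not entailed — the passage has Jonas rinsing the wall, not Priya.
(b) Not entailed — Priya drew the map, not the lamp; the lamp belongs to the building event.
(c) Not entailed — the narrative places the building before the drawing, not after.
(d) Entailed — dropping 'quietly' leaves a sub-description the original still satisfies.
(e) Entailed — the narrative places the rinsing before the drawing.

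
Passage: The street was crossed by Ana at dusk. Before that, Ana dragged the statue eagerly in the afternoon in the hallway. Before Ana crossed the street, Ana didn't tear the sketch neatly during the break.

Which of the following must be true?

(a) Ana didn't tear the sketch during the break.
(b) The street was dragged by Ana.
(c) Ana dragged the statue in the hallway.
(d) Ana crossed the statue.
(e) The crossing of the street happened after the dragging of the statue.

(c), (e)

(a) Not entailed — dropping 'neatly' under negation is not valid — the original leaves open that Ana tore the sketch some other way.
(b) Not entailed — Ana dragged the statue, not the street; the street belongs to the crossing event.
(c) Entailed — dropping 'eagerly', 'in the afternoon' leaves a sub-description the original still satisfies.
(d) Not entailed — Ana crossed the street, not the statue; the statue belongs to the dragging event.
(e) Entailed — the narrative places the dragging before the crossing.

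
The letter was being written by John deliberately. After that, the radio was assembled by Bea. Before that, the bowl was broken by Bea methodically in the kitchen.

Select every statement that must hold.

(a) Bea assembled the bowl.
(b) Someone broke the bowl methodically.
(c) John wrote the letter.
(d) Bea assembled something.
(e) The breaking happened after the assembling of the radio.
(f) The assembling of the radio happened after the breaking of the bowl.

(a) Not entailed — Bea assembled the radio, not the bowl; the bowl belongs to the breaking event.
(b) Entailed — the original entails any weakening of itself; this just drops 'in the kitchen' and generalizes the agent.
(c) Not entailed — 'was writing' is progressive on an accomplishment; it does not entail the completed 'wrote'.
(d) Entailed — every conjunct here is already in the original assembling event.
(e) Not entailed — the narrative places the breaking before the assembling, not after.
(f) Entailed — the narrative places the breaking before the assembling.

(b), (d), (f)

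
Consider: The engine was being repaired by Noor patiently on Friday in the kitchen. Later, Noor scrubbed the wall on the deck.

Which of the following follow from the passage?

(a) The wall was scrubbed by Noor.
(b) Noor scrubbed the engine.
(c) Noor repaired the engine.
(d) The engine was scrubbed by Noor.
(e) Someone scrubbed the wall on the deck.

(a) Entailed — the original entails any weakening of itself; this just drops 'on the deck'.
(b) Not entailed — Noor scrubbed the wall, not the engine; the engine belongs to the repairing event.
(c) Not entailed — 'was repairing' is progressive on an accomplishment; it does not entail the completed 'repaired'.
(d) Not entailed — Noor scrubbed the wall, not the engine; the engine belongs to the repairing event.
(e) Entailed — this follows by dropping conjuncts from the scrubbing event's description.

(a), (e)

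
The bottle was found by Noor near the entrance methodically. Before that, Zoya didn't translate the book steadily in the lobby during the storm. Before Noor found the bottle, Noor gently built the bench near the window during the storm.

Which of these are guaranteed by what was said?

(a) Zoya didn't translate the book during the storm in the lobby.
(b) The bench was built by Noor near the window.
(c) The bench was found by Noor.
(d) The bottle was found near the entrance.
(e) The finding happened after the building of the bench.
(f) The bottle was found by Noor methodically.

(a) Not entailed — dropping 'steadily' under negation is not valid — the original leaves open that Zoya translated the book some other way.
(b) Entailed — dropping 'during the storm', 'gently' leaves a sub-description the original still satisfies.
(c) Not entailed — Noor found the bottle, not the bench; the bench belongs to the building event.
(d) Entailed — this follows by dropping conjuncts from the finding event's description.
(e) Entailed — the narrative places the building before the finding.
(f) Entailed — dropping 'near the entrance' leaves a sub-description the original still satisfies.

(b), (d), (e), (f)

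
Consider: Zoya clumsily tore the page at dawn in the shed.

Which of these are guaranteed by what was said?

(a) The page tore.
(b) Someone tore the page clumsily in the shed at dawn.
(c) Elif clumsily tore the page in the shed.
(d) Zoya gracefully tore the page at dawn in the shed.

(a) Entailed — 'Zoya tore the page' is causative; it entails the inchoative 'the page tore'.
(b) Entailed — generalizing the agent leaves a sub-description the original still satisfies.
(c) Not entailed — the passage has Zoya tearing the page, not Elif.
(d) Not entailed — 'gracefully' adds a manner not in (and inconsistent with) the original.

(a), (b)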